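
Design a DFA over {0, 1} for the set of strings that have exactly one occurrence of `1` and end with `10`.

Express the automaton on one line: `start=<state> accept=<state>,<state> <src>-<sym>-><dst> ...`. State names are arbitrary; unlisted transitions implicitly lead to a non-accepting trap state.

Build one automaton per condition and run them in lockstep. One (3 states) tracks the count of `1`s, saturating at 2; the other (3 states) tracks how much of the suffix `10` has currently been matched. Each combined state is a pair, one component from each; accept when both components accept.
A 7-state machine:
        0   1  
>  S0   S0  S1 
   S1   S2  S3 
 * S2   S4  S3 
   S3   S5  S3 
   S4   S4  S3 
   S5   S6  S3 
   S6   S6  S3 
(> = start, * = accepting)

start=S0 accept=S2 S0-0->S0 S0-1->S1 S1-0->S2 S1-1->S3 S2-0->S4 S2-1->S3 S3-0->S5 S3-1->S3 S4-0->S4 S4-1->S3 S5-0->S6 S5-1->S3 S6-0->S6 S6-1->S3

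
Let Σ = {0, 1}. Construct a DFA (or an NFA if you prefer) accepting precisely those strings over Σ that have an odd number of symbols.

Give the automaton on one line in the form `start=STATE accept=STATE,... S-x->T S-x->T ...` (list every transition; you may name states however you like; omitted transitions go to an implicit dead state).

start=s0 accept=s1 s0-0->s1 s0-1->s1 s1-0->s0 s1-1->s0

Count input length modulo 2: every symbol advances one step around the cycle s0 → s1 → s0. Accept at s1.
With 2 states:
        0   1  
>  s0   s1  s1 
 * s1   s0  s0 
(> = start, * = accepting)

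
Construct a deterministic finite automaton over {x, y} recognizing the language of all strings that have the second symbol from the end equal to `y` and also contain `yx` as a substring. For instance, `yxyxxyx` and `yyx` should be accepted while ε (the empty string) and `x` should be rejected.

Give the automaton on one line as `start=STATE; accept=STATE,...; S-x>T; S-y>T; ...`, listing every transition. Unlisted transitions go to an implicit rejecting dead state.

start=q0; accept=q5,q9; q0-x>q1; q0-y>q2; q1-x>q3; q1-y>q4; q2-x>q5; q2-y>q6; q3-x>q3; q3-y>q4; q4-x>q5; q4-y>q6; q5-x>q7; q5-y>q8; q6-x>q5; q6-y>q6; q7-x>q7; q7-y>q8; q8-x>q5; q8-y>q9; q9-x>q5; q9-y>q9

Run two small machines in parallel and take their product. The first has 7 states tracking the last 2 symbols read; the second has 3 states tracking whether and how much of `yx` has been seen. A product state is a pair (one from each), accepting exactly when both do.
A 10-state machine:
        x   y  
>  q0   q1  q2 
   q1   q3  q4 
   q2   q5  q6 
   q3   q3  q4 
   q4   q5  q6 
 * q5   q7  q8 
   q6   q5  q6 
   q7   q7  q8 
   q8   q5  q9 
 * q9   q5  q9 
(> = start, * = accepting)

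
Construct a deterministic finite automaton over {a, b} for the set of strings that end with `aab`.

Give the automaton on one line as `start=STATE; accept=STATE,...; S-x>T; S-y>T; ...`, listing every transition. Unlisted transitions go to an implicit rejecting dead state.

Remember how much of `aab` the current input suffix matches. State S0 means no match yet; S1 means the last symbol is `a`; S2 means the last 2 symbols are `aa`; S3 means the last 3 symbols are `aab`. Only S3 accepts. On a mismatch, fall back to the longest proper suffix that is still a prefix of `aab`.
        a   b  
>  S0   S1  S0 
   S1   S2  S0 
   S2   S2  S3 
 * S3   S1  S0 
(> = start, * = accepting)

start=S0; accept=S3; S0-a>S1; S0-b>S0; S1-a>S2; S1-b>S0; S2-a>S2; S2-b>S3; S3-a>S1; S3-b>S0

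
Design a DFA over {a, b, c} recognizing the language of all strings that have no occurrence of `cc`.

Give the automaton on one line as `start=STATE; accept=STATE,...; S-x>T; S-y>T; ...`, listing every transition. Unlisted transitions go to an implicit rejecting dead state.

start=q0; accept=q0,q1; q0-a>q0; q0-b>q0; q0-c>q1; q1-a>q0; q1-b>q0; q1-c>q2; q2-a>q2; q2-b>q2; q2-c>q2

This is the complement of 'contains `cc`'. Use the same substring-matching states — q0 through q2 holding how much of `cc` has just been matched — but flip the accepting set: everything except the trap q2 accepts.
        a   b   c  
>* q0   q0  q0  q1 
 * q1   q0  q0  q2 
   q2   q2  q2  q2 
(> = start, * = accepting)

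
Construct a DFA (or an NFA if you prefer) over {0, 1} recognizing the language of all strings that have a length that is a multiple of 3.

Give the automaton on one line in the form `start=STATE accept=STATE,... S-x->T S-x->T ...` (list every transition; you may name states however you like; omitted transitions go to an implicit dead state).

Count input length modulo 3: every symbol advances one step around the cycle q0 → q1 → q2 → q0. Accept at q0.
3 states suffice.
        0   1  
>* q0   q1  q1 
   q1   q2  q2 
   q2   q0  q0 
(> = start, * = accepting)

start=q0 accept=q0 q0-0->q1 q0-1->q1 q1-0->q2 q1-1->q2 q2-0->q0 q2-1->q0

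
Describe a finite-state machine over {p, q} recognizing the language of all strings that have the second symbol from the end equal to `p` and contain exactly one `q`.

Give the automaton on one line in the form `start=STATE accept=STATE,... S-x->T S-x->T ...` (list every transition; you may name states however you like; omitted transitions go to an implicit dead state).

start=A accept=E,H A-p->B A-q->C B-p->D B-q->E C-p->F C-q->G D-p->D D-q->E E-p->F E-q->G F-p->H F-q->I G-p->J G-q->G H-p->H H-q->I I-p->J I-q->G J-p->K J-q->I K-p->K K-q->I

Handle the two conditions separately and then intersect. The first has 7 states tracking the last 2 symbols read; the second has 3 states tracking the count of `q`s, saturating at 2. A product state is a pair (one from each), accepting exactly when both do.
       p  q 
>  A   B  C 
   B   D  E 
   C   F  G 
   D   D  E 
 * E   F  G 
   F   H  I 
   G   J  G 
 * H   H  I 
   I   J  G 
   J   K  I 
   K   K  I 
(> = start, * = accepting)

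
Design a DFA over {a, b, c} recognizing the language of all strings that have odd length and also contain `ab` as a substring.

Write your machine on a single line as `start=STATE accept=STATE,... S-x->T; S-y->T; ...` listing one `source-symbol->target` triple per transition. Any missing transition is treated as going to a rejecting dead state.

start=s0; accept=s5; s0-a->s1; s0-b->s2; s0-c->s2; s1-a->s3; s1-b->s4; s1-c->s0; s2-a->s3; s2-b->s0; s2-c->s0; s3-a->s1; s3-b->s5; s3-c->s2; s4-a->s5; s4-b->s5; s4-c->s5; s5-a->s4; s5-b->s4; s5-c->s4

Run two small machines in parallel and take their product. The first has 2 states tracking the input length modulo 2; the second has 3 states tracking whether and how much of `ab` has been seen. A product state is a pair (one from each), accepting exactly when both do.
A 6-state machine:
        a   b   c  
>  s0   s1  s2  s2 
   s1   s3  s4  s0 
   s2   s3  s0  s0 
   s3   s1  s5  s2 
   s4   s5  s5  s5 
 * s5   s4  s4  s4 
(> = start, * = accepting)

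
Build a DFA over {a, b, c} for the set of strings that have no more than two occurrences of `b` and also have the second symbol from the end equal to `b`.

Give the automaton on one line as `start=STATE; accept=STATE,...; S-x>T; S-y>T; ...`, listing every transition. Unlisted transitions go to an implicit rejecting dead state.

Handle the two conditions separately and then intersect. The first has 4 states tracking the count of `b`s, saturating at 3; the second has 13 states tracking the last 2 symbols read. A product state is a pair (one from each), accepting exactly when both do. Minimizing collapses redundant product states.
        a   b   c  
>  s0   s0  s1  s0 
   s1   s2  s3  s2 
 * s2   s4  s5  s4 
 * s3   s6  s7  s6 
   s4   s4  s5  s4 
   s5   s6  s7  s6 
 * s6   s7  s7  s7 
   s7   s7  s7  s7 
(> = start, * = accepting)

start=s0; accept=s2,s3,s6; s0-a>s0; s0-b>s1; s0-c>s0; s1-a>s2; s1-b>s3; s1-c>s2; s2-a>s4; s2-b>s5; s2-c>s4; s3-a>s6; s3-b>s7; s3-c>s6; s4-a>s4; s4-b>s5; s4-c>s4; s5-a>s6; s5-b>s7; s5-c>s6; s6-a>s7; s6-b>s7; s6-c>s7; s7-a>s7; s7-b>s7; s7-c>s7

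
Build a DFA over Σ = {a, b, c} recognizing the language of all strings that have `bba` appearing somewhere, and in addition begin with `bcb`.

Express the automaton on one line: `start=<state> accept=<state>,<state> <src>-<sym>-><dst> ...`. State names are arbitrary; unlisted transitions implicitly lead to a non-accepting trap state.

Handle the two conditions separately and then intersect. The first has 4 states tracking whether and how much of `bba` has been seen; the second has 5 states tracking whether the input so far still matches the prefix `bcb`. A product state is a pair (one from each), accepting exactly when both do. Equivalent product states are then merged.
With 8 states:
        a   b   c  
>  q0   q1  q2  q1 
   q1   q1  q1  q1 
   q2   q1  q1  q3 
   q3   q1  q4  q1 
   q4   q5  q6  q5 
   q5   q5  q4  q5 
   q6   q7  q6  q5 
 * q7   q7  q7  q7 
(> = start, * = accepting)

start=q0 accept=q7 q0-a->q1 q0-b->q2 q0-c->q1 q1-a->q1 q1-b->q1 q1-c->q1 q2-a->q1 q2-b->q1 q2-c->q3 q3-a->q1 q3-b->q4 q3-c->q1 q4-a->q5 q4-b->q6 q4-c->q5 q5-a->q5 q5-b->q4 q5-c->q5 q6-a->q7 q6-b->q6 q6-c->q5 q7-a->q7 q7-b->q7 q7-c->q7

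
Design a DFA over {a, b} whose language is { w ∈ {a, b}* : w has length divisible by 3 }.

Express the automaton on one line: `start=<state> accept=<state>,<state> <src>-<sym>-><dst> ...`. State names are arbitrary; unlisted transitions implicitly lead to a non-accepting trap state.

Only the length mod 3 matters, so use a 3-cycle: from any state, every input symbol moves to the next state, wrapping S2 back to S0. Mark S0 accepting.
        a   b  
>* S0   S1  S1 
   S1   S2  S2 
   S2   S0  S0 
(> = start, * = accepting)

start=S0 accept=S0 S0-a->S1 S0-b->S1 S1-a->S2 S1-b->S2 S2-a->S0 S2-b->S0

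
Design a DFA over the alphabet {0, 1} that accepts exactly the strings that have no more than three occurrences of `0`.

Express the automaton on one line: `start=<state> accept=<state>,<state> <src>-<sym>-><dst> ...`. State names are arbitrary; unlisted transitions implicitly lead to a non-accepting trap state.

Only the number of `0`s matters, and only up to 4. Make a chain A → B → C → D → E advanced by each `0` (with E absorbing); every other symbol self-loops. The accepting set is {A, B, C, D}.
5 states suffice.
       0  1 
>* A   B  A 
 * B   C  B 
 * C   D  C 
 * D   E  D 
   E   E  E 
(> = start, * = accepting)

start=A accept=A,B,C,D A-0->B A-1->A B-0->C B-1->B C-0->D C-1->C D-0->E D-1->D E-0->E E-1->E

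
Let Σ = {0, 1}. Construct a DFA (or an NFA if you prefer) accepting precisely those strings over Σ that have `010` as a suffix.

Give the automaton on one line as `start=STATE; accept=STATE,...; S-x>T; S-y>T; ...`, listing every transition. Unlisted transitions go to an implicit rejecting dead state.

start=q0; accept=q3; q0-0>q1; q0-1>q0; q1-0>q1; q1-1>q2; q2-0>q3; q2-1>q0; q3-0>q1; q3-1>q2

Let each state record the length of the longest suffix of the input read so far that is also a prefix of `010`. q1 means the last symbol is `0`; q2 means the last 2 symbols are `01`; q3 means the last 3 symbols are `010`. Accept only at q3, where the string currently ends in `010`.
A 4-state machine:
        0   1  
>  q0   q1  q0 
   q1   q1  q2 
   q2   q3  q0 
 * q3   q1  q2 
(> = start, * = accepting)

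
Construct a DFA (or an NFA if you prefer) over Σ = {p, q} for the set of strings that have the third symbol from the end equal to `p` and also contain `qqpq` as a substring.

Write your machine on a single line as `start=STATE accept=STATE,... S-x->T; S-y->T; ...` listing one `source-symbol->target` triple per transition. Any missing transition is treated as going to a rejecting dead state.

Run two small machines in parallel and take their product. One (15 states) tracks the last 3 symbols read; the other (5 states) tracks whether and how much of `qqpq` has been seen. Each combined state is a pair, one component from each; accept when both components accept. After merging equivalent states the machine shrinks.
With 12 states:
       p  q 
>  A   A  B 
   B   A  C 
   C   D  C 
   D   A  E 
   E   F  G 
 * F   H  E 
 * G   I  J 
   H   K  L 
   I   H  E 
   J   I  J 
 * K   K  L 
 * L   F  G 
(> = start, * = accepting)

start=A; accept=F,G,K,L; A-p->A; A-q->B; B-p->A; B-q->C; C-p->D; C-q->C; D-p->A; D-q->E; E-p->F; E-q->G; F-p->H; F-q->E; G-p->I; G-q->J; H-p->K; H-q->L; I-p->H; I-q->E; J-p->I; J-q->J; K-p->K; K-q->L; L-p->F; L-q->G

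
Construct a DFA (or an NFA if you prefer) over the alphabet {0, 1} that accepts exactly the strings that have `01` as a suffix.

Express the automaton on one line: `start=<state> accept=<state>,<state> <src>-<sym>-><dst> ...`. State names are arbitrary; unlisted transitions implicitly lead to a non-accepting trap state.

start=A accept=C A-0->B A-1->A B-0->B B-1->C C-0->B C-1->A

Remember how much of `01` the current input suffix matches. State A means no match yet; B means the last symbol is `0`; C means the last 2 symbols are `01`. Only C accepts. On a mismatch, fall back to the longest proper suffix that is still a prefix of `01`.
       0  1 
>  A   B  A 
   B   B  C 
 * C   B  A 
(> = start, * = accepting)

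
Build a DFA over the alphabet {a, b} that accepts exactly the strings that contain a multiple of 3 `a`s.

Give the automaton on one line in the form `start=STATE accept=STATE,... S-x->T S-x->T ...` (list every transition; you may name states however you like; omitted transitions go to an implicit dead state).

Keep the running count of `a`s modulo 3: each `a` advances along the cycle q0 → q1 → q2 → q0 while other symbols loop. Accept at q0.
A 3-state machine:
        a   b  
>* q0   q1  q0 
   q1   q2  q1 
   q2   q0  q2 
(> = start, * = accepting)

start=q0 accept=q0 q0-a->q1 q0-b->q0 q1-a->q2 q1-b->q1 q2-a->q0 q2-b->q2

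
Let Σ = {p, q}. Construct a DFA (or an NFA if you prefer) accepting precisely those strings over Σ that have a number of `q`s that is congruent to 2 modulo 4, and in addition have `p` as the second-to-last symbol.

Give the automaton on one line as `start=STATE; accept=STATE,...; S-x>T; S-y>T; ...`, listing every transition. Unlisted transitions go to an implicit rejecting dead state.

start=S0; accept=S4,S7; S0-p>S0; S0-q>S1; S1-p>S2; S1-q>S3; S2-p>S2; S2-q>S4; S3-p>S5; S3-q>S6; S4-p>S5; S4-q>S6; S5-p>S7; S5-q>S6; S6-p>S6; S6-q>S0; S7-p>S7; S7-q>S6

Build one automaton per condition and run them in lockstep. One (4 states) tracks the count of `q`s modulo 4; the other (7 states) tracks the last 2 symbols read. Each combined state is a pair, one component from each; accept when both components accept. Minimizing collapses redundant product states.
With 8 states:
        p   q  
>  S0   S0  S1 
   S1   S2  S3 
   S2   S2  S4 
   S3   S5  S6 
 * S4   S5  S6 
   S5   S7  S6 
   S6   S6  S0 
 * S7   S7  S6 
(> = start, * = accepting)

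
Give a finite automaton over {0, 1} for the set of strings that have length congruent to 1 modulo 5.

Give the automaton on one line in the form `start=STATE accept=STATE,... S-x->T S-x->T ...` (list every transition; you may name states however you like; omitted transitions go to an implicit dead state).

Only the length mod 5 matters, so use a 5-cycle: from any state, every input symbol moves to the next state, wrapping q4 back to q0. Mark q1 accepting.
A 5-state machine:
        0   1  
>  q0   q1  q1 
 * q1   q2  q2 
   q2   q3  q3 
   q3   q4  q4 
   q4   q0  q0 
(> = start, * = accepting)

start=q0 accept=q1 q0-0->q1 q0-1->q1 q1-0->q2 q1-1->q2 q2-0->q3 q2-1->q3 q3-0->q4 q3-1->q4 q4-0->q0 q4-1->q0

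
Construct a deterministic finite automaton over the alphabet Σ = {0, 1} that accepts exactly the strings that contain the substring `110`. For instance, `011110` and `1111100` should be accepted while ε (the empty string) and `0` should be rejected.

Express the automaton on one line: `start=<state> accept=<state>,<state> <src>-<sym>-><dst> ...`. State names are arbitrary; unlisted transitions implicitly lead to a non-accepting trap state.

Track how much of `110` has been matched so far: state S0 is no progress, S3 is the absorbing accept state reached once `110` has occurred. Intermediate states record partial matches; on a mismatch, fall back to the longest reusable overlap.
With 4 states:
        0   1  
>  S0   S0  S1 
   S1   S0  S2 
   S2   S3  S2 
 * S3   S3  S3 
(> = start, * = accepting)

start=S0 accept=S3 S0-0->S0 S0-1->S1 S1-0->S0 S1-1->S2 S2-0->S3 S2-1->S2 S3-0->S3 S3-1->S3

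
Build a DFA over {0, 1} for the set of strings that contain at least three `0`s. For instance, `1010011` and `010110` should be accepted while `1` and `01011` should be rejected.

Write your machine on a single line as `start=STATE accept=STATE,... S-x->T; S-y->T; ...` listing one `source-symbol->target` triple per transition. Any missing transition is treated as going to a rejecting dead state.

Count `0`s, saturating at 4: states A through D mean 0 through 3 `0`s seen; E means more than 3. Each `0` increments (capped at E); other symbols loop. Accept from {D, E}.
A 5-state machine:
       0  1 
>  A   B  A 
   B   C  B 
   C   D  C 
 * D   E  D 
 * E   E  E 
(> = start, * = accepting)

start=A; accept=D,E; A-0->B; A-1->A; B-0->C; B-1->B; C-0->D; C-1->C; D-0->E; D-1->D; E-0->E; E-1->E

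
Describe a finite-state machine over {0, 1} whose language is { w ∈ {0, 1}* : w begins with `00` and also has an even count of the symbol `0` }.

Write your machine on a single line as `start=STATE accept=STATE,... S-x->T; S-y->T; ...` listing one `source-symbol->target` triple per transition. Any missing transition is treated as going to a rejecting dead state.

Handle the two conditions separately and then intersect. The first has 4 states tracking whether the input so far still matches the prefix `00`; the second has 2 states tracking the count of `0`s modulo 2. A product state is a pair (one from each), accepting exactly when both do. After merging equivalent states the machine shrinks.
A 5-state machine:
        0   1  
>  s0   s1  s2 
   s1   s3  s2 
   s2   s2  s2 
 * s3   s4  s3 
   s4   s3  s4 
(> = start, * = accepting)

start=s0; accept=s3; s0-0->s1; s0-1->s2; s1-0->s3; s1-1->s2; s2-0->s2; s2-1->s2; s3-0->s4; s3-1->s3; s4-0->s3; s4-1->s4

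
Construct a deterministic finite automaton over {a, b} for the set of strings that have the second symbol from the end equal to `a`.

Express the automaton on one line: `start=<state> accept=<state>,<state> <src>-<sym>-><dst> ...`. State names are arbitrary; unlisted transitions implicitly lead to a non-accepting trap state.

Because acceptance depends on a position counted from the end, the machine has to buffer the most recent 2 symbols. Make each state the string of the last up-to-2 symbols read; on input `x` shift the window left and append `x`. Accept when the buffered window has length 2 and begins with `a`.
With 7 states:
        a   b  
>  q0   q1  q2 
   q1   q3  q4 
   q2   q5  q6 
 * q3   q3  q4 
 * q4   q5  q6 
   q5   q3  q4 
   q6   q5  q6 
(> = start, * = accepting)

start=q0 accept=q3,q4 q0-a->q1 q0-b->q2 q1-a->q3 q1-b->q4 q2-a->q5 q2-b->q6 q3-a->q3 q3-b->q4 q4-a->q5 q4-b->q6 q5-a->q3 q5-b->q4 q6-a->q5 q6-b->q6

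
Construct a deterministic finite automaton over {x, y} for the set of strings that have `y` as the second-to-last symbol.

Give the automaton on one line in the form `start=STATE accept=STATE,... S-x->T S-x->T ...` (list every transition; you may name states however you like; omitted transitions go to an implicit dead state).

Because acceptance depends on a position counted from the end, the machine has to buffer the most recent 2 symbols. Make each state the string of the last up-to-2 symbols read; on input `x` shift the window left and append `x`. Accept when the buffered window has length 2 and begins with `y`.
        x   y  
>  q0   q1  q2 
   q1   q3  q4 
   q2   q5  q6 
   q3   q3  q4 
   q4   q5  q6 
 * q5   q3  q4 
 * q6   q5  q6 
(> = start, * = accepting)

start=q0 accept=q5,q6 q0-x->q1 q0-y->q2 q1-x->q3 q1-y->q4 q2-x->q5 q2-y->q6 q3-x->q3 q3-y->q4 q4-x->q5 q4-y->q6 q5-x->q3 q5-y->q4 q6-x->q5 q6-y->q6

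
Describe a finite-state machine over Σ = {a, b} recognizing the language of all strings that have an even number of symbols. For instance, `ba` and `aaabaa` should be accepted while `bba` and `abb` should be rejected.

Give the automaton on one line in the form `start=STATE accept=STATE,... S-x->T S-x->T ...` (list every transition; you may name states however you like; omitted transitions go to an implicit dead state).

start=s0 accept=s0 s0-a->s1 s0-b->s1 s1-a->s0 s1-b->s0

Count input length modulo 2: every symbol advances one step around the cycle s0 → s1 → s0. Accept at s0.
A 2-state machine:
        a   b  
>* s0   s1  s1 
   s1   s0  s0 
(> = start, * = accepting)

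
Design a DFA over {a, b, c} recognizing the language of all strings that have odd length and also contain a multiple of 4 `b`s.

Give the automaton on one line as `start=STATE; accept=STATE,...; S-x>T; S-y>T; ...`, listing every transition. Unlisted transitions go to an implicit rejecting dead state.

start=s0; accept=s1; s0-a>s1; s0-b>s2; s0-c>s1; s1-a>s0; s1-b>s3; s1-c>s0; s2-a>s3; s2-b>s4; s2-c>s3; s3-a>s2; s3-b>s5; s3-c>s2; s4-a>s5; s4-b>s6; s4-c>s5; s5-a>s4; s5-b>s7; s5-c>s4; s6-a>s7; s6-b>s0; s6-c>s7; s7-a>s6; s7-b>s1; s7-c>s6

Build one automaton per condition and run them in lockstep. The first has 2 states tracking the input length modulo 2; the second has 4 states tracking the count of `b`s modulo 4. A product state is a pair (one from each), accepting exactly when both do.
An 8-state machine:
        a   b   c  
>  s0   s1  s2  s1 
 * s1   s0  s3  s0 
   s2   s3  s4  s3 
   s3   s2  s5  s2 
   s4   s5  s6  s5 
   s5   s4  s7  s4 
   s6   s7  s0  s7 
   s7   s6  s1  s6 
(> = start, * = accepting)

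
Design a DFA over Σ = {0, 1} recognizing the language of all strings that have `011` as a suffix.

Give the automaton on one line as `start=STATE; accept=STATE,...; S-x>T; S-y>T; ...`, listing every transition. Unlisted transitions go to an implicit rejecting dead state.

start=A; accept=D; A-0>B; A-1>A; B-0>B; B-1>C; C-0>B; C-1>D; D-0>B; D-1>A

Remember how much of `011` the current input suffix matches. State A means no match yet; B means the last symbol is `0`; C means the last 2 symbols are `01`; D means the last 3 symbols are `011`. Only D accepts. On a mismatch, fall back to the longest proper suffix that is still a prefix of `011`.
With 4 states:
       0  1 
>  A   B  A 
   B   B  C 
   C   B  D 
 * D   B  A 
(> = start, * = accepting)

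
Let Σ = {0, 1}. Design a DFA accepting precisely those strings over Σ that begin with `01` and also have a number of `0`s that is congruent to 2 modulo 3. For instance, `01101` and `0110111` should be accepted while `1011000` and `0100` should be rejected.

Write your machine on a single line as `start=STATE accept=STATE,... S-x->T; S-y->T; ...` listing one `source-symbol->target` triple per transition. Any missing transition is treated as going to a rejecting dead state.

start=s0; accept=s4; s0-0->s1; s0-1->s2; s1-0->s2; s1-1->s3; s2-0->s2; s2-1->s2; s3-0->s4; s3-1->s3; s4-0->s5; s4-1->s4; s5-0->s3; s5-1->s5

Handle the two conditions separately and then intersect. One (4 states) tracks whether the input so far still matches the prefix `01`; the other (3 states) tracks the count of `0`s modulo 3. Each combined state is a pair, one component from each; accept when both components accept. After merging equivalent states the machine shrinks.
With 6 states:
        0   1  
>  s0   s1  s2 
   s1   s2  s3 
   s2   s2  s2 
   s3   s4  s3 
 * s4   s5  s4 
   s5   s3  s5 
(> = start, * = accepting)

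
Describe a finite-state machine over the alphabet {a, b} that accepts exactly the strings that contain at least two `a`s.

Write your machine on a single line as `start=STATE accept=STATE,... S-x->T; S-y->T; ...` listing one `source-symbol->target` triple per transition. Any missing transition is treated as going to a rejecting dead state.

start=S0; accept=S2,S3; S0-a->S1; S0-b->S0; S1-a->S2; S1-b->S1; S2-a->S3; S2-b->S2; S3-a->S3; S3-b->S3

Count `a`s, saturating at 3: states S0 through S2 mean 0 through 2 `a`s seen; S3 means more than 2. Each `a` increments (capped at S3); other symbols loop. Accept from {S2, S3}.
A 4-state machine:
        a   b  
>  S0   S1  S0 
   S1   S2  S1 
 * S2   S3  S2 
 * S3   S3  S3 
(> = start, * = accepting)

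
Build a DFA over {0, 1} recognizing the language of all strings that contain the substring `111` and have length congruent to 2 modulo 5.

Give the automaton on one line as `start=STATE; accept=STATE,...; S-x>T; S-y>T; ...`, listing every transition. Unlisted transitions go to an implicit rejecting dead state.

start=A; accept=T; A-0>B; A-1>C; B-0>D; B-1>E; C-0>D; C-1>F; D-0>G; D-1>H; E-0>G; E-1>I; F-0>G; F-1>J; G-0>K; G-1>L; H-0>K; H-1>M; I-0>K; I-1>N; J-0>N; J-1>N; K-0>A; K-1>O; L-0>A; L-1>P; M-0>A; M-1>Q; N-0>Q; N-1>Q; O-0>B; O-1>R; P-0>B; P-1>S; Q-0>S; Q-1>S; R-0>D; R-1>T; S-0>T; S-1>T; T-0>J; T-1>J

Build one automaton per condition and run them in lockstep. The first has 4 states tracking whether and how much of `111` has been seen; the second has 5 states tracking the input length modulo 5. A product state is a pair (one from each), accepting exactly when both do.
With 20 states:
       0  1 
>  A   B  C 
   B   D  E 
   C   D  F 
   D   G  H 
   E   G  I 
   F   G  J 
   G   K  L 
   H   K  M 
   I   K  N 
   J   N  N 
   K   A  O 
   L   A  P 
   M   A  Q 
   N   Q  Q 
   O   B  R 
   P   B  S 
   Q   S  S 
   R   D  T 
   S   T  T 
 * T   J  J 
(> = start, * = accepting)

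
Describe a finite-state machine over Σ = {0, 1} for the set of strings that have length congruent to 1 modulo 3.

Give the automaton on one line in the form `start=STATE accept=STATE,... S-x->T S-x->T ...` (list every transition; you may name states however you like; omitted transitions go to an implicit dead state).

Only the length mod 3 matters, so use a 3-cycle: from any state, every input symbol moves to the next state, wrapping s2 back to s0. Mark s1 accepting.
        0   1  
>  s0   s1  s1 
 * s1   s2  s2 
   s2   s0  s0 
(> = start, * = accepting)

start=s0 accept=s1 s0-0->s1 s0-1->s1 s1-0->s2 s1-1->s2 s2-0->s0 s2-1->s0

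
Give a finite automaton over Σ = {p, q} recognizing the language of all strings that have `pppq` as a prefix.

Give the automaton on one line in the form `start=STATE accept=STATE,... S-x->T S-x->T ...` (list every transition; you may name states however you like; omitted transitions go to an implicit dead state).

Walk along `pppq` while the input agrees: from s0 take `p` to s1, and so on. Any deviation drops to the rejecting sink s5. Once s4 is reached the prefix is confirmed and every continuation is accepted.
6 states suffice.
        p   q  
>  s0   s1  s5 
   s1   s2  s5 
   s2   s3  s5 
   s3   s5  s4 
 * s4   s4  s4 
   s5   s5  s5 
(> = start, * = accepting)

start=s0 accept=s4 s0-p->s1 s0-q->s5 s1-p->s2 s1-q->s5 s2-p->s3 s2-q->s5 s3-p->s5 s3-q->s4 s4-p->s4 s4-q->s4 s5-p->s5 s5-q->s5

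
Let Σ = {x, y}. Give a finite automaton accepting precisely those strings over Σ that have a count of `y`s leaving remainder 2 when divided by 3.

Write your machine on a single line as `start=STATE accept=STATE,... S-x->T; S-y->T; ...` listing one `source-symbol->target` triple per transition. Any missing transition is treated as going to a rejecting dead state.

Keep the running count of `y`s modulo 3: each `y` advances along the cycle S0 → S1 → S2 → S0 while other symbols loop. Accept at S2.
With 3 states:
        x   y  
>  S0   S0  S1 
   S1   S1  S2 
 * S2   S2  S0 
(> = start, * = accepting)

start=S0; accept=S2; S0-x->S0; S0-y->S1; S1-x->S1; S1-y->S2; S2-x->S2; S2-y->S0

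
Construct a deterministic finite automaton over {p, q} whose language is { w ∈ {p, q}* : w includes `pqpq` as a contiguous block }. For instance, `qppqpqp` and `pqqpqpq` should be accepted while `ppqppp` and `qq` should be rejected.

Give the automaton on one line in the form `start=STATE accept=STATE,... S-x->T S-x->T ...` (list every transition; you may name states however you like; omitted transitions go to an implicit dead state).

start=A accept=E A-p->B A-q->A B-p->B B-q->C C-p->D C-q->A D-p->B D-q->E E-p->E E-q->E

States A..D record the length of the longest prefix of `pqpq` that matches the current input suffix. Reaching E means `pqpq` has been seen, and we stay there forever. Accept from E.
       p  q 
>  A   B  A 
   B   B  C 
   C   D  A 
   D   B  E 
 * E   E  E 
(> = start, * = accepting)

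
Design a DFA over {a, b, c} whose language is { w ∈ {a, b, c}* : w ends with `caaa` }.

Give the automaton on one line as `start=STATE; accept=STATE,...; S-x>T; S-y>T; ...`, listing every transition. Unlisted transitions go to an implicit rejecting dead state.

start=q0; accept=q4; q0-a>q0; q0-b>q0; q0-c>q1; q1-a>q2; q1-b>q0; q1-c>q1; q2-a>q3; q2-b>q0; q2-c>q1; q3-a>q4; q3-b>q0; q3-c>q1; q4-a>q0; q4-b>q0; q4-c>q1

Remember how much of `caaa` the current input suffix matches. State q0 means no match yet; q1 means the last symbol is `c`; q2 means the last 2 symbols are `ca`; q3 means the last 3 symbols are `caa`; q4 means the last 4 symbols are `caaa`. Only q4 accepts. On a mismatch, fall back to the longest proper suffix that is still a prefix of `caaa`.
A 5-state machine:
        a   b   c  
>  q0   q0  q0  q1 
   q1   q2  q0  q1 
   q2   q3  q0  q1 
   q3   q4  q0  q1 
 * q4   q0  q0  q1 
(> = start, * = accepting)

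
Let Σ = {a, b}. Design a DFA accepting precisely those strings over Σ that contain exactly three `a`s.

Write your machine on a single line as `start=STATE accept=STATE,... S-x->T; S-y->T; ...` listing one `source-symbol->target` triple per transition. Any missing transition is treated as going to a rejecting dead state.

start=q0; accept=q3; q0-a->q1; q0-b->q0; q1-a->q2; q1-b->q1; q2-a->q3; q2-b->q2; q3-a->q4; q3-b->q3; q4-a->q4; q4-b->q4

Only the number of `a`s matters, and only up to 4. Make a chain q0 → q1 → q2 → q3 → q4 advanced by each `a` (with q4 absorbing); every other symbol self-loops. The accepting set is {q3}.
With 5 states:
        a   b  
>  q0   q1  q0 
   q1   q2  q1 
   q2   q3  q2 
 * q3   q4  q3 
   q4   q4  q4 
(> = start, * = accepting)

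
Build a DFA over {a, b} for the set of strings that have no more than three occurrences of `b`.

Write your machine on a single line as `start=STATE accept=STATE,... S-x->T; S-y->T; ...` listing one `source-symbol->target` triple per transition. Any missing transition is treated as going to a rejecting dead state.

start=s0; accept=s0,s1,s2,s3; s0-a->s0; s0-b->s1; s1-a->s1; s1-b->s2; s2-a->s2; s2-b->s3; s3-a->s3; s3-b->s4; s4-a->s4; s4-b->s4

Only the number of `b`s matters, and only up to 4. Make a chain s0 → s1 → s2 → s3 → s4 advanced by each `b` (with s4 absorbing); every other symbol self-loops. The accepting set is {s0, s1, s2, s3}.
5 states suffice.
        a   b  
>* s0   s0  s1 
 * s1   s1  s2 
 * s2   s2  s3 
 * s3   s3  s4 
   s4   s4  s4 
(> = start, * = accepting)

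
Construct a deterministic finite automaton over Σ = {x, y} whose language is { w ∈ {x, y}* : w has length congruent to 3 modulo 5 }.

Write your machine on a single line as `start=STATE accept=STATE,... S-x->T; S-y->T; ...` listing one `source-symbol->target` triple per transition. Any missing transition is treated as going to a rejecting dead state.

Only the length mod 5 matters, so use a 5-cycle: from any state, every input symbol moves to the next state, wrapping s4 back to s0. Mark s3 accepting.
5 states suffice.
        x   y  
>  s0   s1  s1 
   s1   s2  s2 
   s2   s3  s3 
 * s3   s4  s4 
   s4   s0  s0 
(> = start, * = accepting)

start=s0; accept=s3; s0-x->s1; s0-y->s1; s1-x->s2; s1-y->s2; s2-x->s3; s2-y->s3; s3-x->s4; s3-y->s4; s4-x->s0; s4-y->s0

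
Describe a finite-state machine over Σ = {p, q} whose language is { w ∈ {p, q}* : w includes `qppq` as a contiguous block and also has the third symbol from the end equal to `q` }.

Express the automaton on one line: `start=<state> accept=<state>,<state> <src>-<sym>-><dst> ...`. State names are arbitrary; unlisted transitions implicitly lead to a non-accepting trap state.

Build one automaton per condition and run them in lockstep. One (5 states) tracks whether and how much of `qppq` has been seen; the other (15 states) tracks the last 3 symbols read. Each combined state is a pair, one component from each; accept when both components accept.
With 23 states:
       p  q 
>  A   B  C 
   B   D  E 
   C   F  G 
   D   H  I 
   E   J  K 
   F   L  M 
   G   N  O 
   H   H  I 
   I   J  K 
   J   L  M 
   K   N  O 
   L   H  P 
   M   J  K 
   N   L  M 
   O   N  O 
   P   Q  R 
   Q   S  T 
   R   U  V 
 * S   W  P 
 * T   Q  R 
 * U   S  T 
 * V   U  V 
   W   W  P 
(> = start, * = accepting)

start=A accept=S,T,U,V A-p->B A-q->C B-p->D B-q->E C-p->F C-q->G D-p->H D-q->I E-p->J E-q->K F-p->L F-q->M G-p->N G-q->O H-p->H H-q->I I-p->J I-q->K J-p->L J-q->M K-p->N K-q->O L-p->H L-q->P M-p->J M-q->K N-p->L N-q->M O-p->N O-q->O P-p->Q P-q->R Q-p->S Q-q->T R-p->U R-q->V S-p->W S-q->P T-p->Q T-q->R U-p->S U-q->T V-p->U V-q->V W-p->W W-q->P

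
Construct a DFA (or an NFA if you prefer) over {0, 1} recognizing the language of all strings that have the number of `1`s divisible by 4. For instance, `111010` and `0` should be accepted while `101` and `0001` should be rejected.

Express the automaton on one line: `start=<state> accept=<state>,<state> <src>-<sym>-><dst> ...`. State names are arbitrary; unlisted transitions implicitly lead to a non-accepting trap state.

start=s0 accept=s0 s0-0->s0 s0-1->s1 s1-0->s1 s1-1->s2 s2-0->s2 s2-1->s3 s3-0->s3 s3-1->s0

Keep the running count of `1`s modulo 4: each `1` advances along the cycle s0 → s1 → s2 → s3 → s0 while other symbols loop. Accept at s0.
4 states suffice.
        0   1  
>* s0   s0  s1 
   s1   s1  s2 
   s2   s2  s3 
   s3   s3  s0 
(> = start, * = accepting)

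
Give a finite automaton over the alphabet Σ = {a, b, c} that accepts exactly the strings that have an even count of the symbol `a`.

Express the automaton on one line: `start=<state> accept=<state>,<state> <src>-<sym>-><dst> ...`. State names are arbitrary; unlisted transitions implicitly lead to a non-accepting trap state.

start=q0 accept=q0 q0-a->q1 q0-b->q0 q0-c->q0 q1-a->q0 q1-b->q1 q1-c->q1

Keep the running count of `a`s modulo 2: each `a` advances along the cycle q0 → q1 → q0 while other symbols loop. Accept at q0.
        a   b   c  
>* q0   q1  q0  q0 
   q1   q0  q1  q1 
(> = start, * = accepting)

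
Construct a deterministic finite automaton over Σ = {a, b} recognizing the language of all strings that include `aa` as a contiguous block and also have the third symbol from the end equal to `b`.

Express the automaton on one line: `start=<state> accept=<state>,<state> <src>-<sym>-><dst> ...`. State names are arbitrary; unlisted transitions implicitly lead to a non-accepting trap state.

start=q0 accept=q6,q9,q10,q11 q0-a->q1 q0-b->q2 q1-a->q3 q1-b->q2 q2-a->q4 q2-b->q2 q3-a->q3 q3-b->q5 q4-a->q6 q4-b->q2 q5-a->q7 q5-b->q8 q6-a->q3 q6-b->q5 q7-a->q6 q7-b->q9 q8-a->q10 q8-b->q11 q9-a->q7 q9-b->q8 q10-a->q6 q10-b->q9 q11-a->q10 q11-b->q11

Build one automaton per condition and run them in lockstep. The first has 3 states tracking whether and how much of `aa` has been seen; the second has 15 states tracking the last 3 symbols read. A product state is a pair (one from each), accepting exactly when both do. Minimizing collapses redundant product states.
A 12-state machine:
          a    b  
>  q0     q1   q2 
   q1     q3   q2 
   q2     q4   q2 
   q3     q3   q5 
   q4     q6   q2 
   q5     q7   q8 
 * q6     q3   q5 
   q7     q6   q9 
   q8    q10  q11 
 * q9     q7   q8 
 * q10    q6   q9 
 * q11   q10  q11 
(> = start, * = accepting)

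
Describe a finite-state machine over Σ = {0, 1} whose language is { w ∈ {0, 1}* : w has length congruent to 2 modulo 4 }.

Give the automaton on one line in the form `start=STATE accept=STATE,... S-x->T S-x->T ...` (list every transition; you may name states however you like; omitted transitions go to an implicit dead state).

Only the length mod 4 matters, so use a 4-cycle: from any state, every input symbol moves to the next state, wrapping q3 back to q0. Mark q2 accepting.
A 4-state machine:
        0   1  
>  q0   q1  q1 
   q1   q2  q2 
 * q2   q3  q3 
   q3   q0  q0 
(> = start, * = accepting)

start=q0 accept=q2 q0-0->q1 q0-1->q1 q1-0->q2 q1-1->q2 q2-0->q3 q2-1->q3 q3-0->q0 q3-1->q0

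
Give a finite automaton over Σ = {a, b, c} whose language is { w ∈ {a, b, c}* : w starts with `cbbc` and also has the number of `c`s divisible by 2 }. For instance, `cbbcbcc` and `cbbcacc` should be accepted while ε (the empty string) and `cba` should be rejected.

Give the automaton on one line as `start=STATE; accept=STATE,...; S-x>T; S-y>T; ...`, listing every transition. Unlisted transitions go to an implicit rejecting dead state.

start=q0; accept=q5; q0-a>q1; q0-b>q1; q0-c>q2; q1-a>q1; q1-b>q1; q1-c>q1; q2-a>q1; q2-b>q3; q2-c>q1; q3-a>q1; q3-b>q4; q3-c>q1; q4-a>q1; q4-b>q1; q4-c>q5; q5-a>q5; q5-b>q5; q5-c>q6; q6-a>q6; q6-b>q6; q6-c>q5

Build one automaton per condition and run them in lockstep. One (6 states) tracks whether the input so far still matches the prefix `cbbc`; the other (2 states) tracks the count of `c`s modulo 2. Each combined state is a pair, one component from each; accept when both components accept. After merging equivalent states the machine shrinks.
A 7-state machine:
        a   b   c  
>  q0   q1  q1  q2 
   q1   q1  q1  q1 
   q2   q1  q3  q1 
   q3   q1  q4  q1 
   q4   q1  q1  q5 
 * q5   q5  q5  q6 
   q6   q6  q6  q5 
(> = start, * = accepting)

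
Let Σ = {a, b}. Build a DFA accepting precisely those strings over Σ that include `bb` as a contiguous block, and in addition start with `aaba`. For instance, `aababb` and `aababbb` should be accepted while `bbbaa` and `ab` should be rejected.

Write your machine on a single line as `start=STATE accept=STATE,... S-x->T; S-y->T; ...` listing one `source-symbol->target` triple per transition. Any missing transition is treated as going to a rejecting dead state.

start=q0; accept=q7; q0-a->q1; q0-b->q2; q1-a->q3; q1-b->q2; q2-a->q2; q2-b->q2; q3-a->q2; q3-b->q4; q4-a->q5; q4-b->q2; q5-a->q5; q5-b->q6; q6-a->q5; q6-b->q7; q7-a->q7; q7-b->q7

Run two small machines in parallel and take their product. The first has 3 states tracking whether and how much of `bb` has been seen; the second has 6 states tracking whether the input so far still matches the prefix `aaba`. A product state is a pair (one from each), accepting exactly when both do. Equivalent product states are then merged.
An 8-state machine:
        a   b  
>  q0   q1  q2 
   q1   q3  q2 
   q2   q2  q2 
   q3   q2  q4 
   q4   q5  q2 
   q5   q5  q6 
   q6   q5  q7 
 * q7   q7  q7 
(> = start, * = accepting)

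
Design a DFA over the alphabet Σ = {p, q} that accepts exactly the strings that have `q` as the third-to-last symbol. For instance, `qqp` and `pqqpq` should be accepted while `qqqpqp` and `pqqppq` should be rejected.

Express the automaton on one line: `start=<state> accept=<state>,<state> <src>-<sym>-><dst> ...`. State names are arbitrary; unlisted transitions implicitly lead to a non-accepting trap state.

start=s0 accept=s11,s12,s13,s14 s0-p->s1 s0-q->s2 s1-p->s3 s1-q->s4 s2-p->s5 s2-q->s6 s3-p->s7 s3-q->s8 s4-p->s9 s4-q->s10 s5-p->s11 s5-q->s12 s6-p->s13 s6-q->s14 s7-p->s7 s7-q->s8 s8-p->s9 s8-q->s10 s9-p->s11 s9-q->s12 s10-p->s13 s10-q->s14 s11-p->s7 s11-q->s8 s12-p->s9 s12-q->s10 s13-p->s11 s13-q->s12 s14-p->s13 s14-q->s14

A DFA must remember the last 3 symbols (since which symbol is third-to-last isn't known until the input ends). Use one state per possible window of the last ≤3 symbols; accept from those whose window starts with `q`.
15 states suffice.
          p    q  
>  s0     s1   s2 
   s1     s3   s4 
   s2     s5   s6 
   s3     s7   s8 
   s4     s9  s10 
   s5    s11  s12 
   s6    s13  s14 
   s7     s7   s8 
   s8     s9  s10 
   s9    s11  s12 
   s10   s13  s14 
 * s11    s7   s8 
 * s12    s9  s10 
 * s13   s11  s12 
 * s14   s13  s14 
(> = start, * = accepting)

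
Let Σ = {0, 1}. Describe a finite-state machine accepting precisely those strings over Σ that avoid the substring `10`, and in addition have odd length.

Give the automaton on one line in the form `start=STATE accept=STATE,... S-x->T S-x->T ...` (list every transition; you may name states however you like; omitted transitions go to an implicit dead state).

start=S0 accept=S1,S2 S0-0->S1 S0-1->S2 S1-0->S0 S1-1->S3 S2-0->S4 S2-1->S3 S3-0->S5 S3-1->S2 S4-0->S5 S4-1->S5 S5-0->S4 S5-1->S4

Handle the two conditions separately and then intersect. One (3 states) tracks partial matches of the forbidden pattern `10`; the other (2 states) tracks the input length modulo 2. Each combined state is a pair, one component from each; accept when both components accept.
A 6-state machine:
        0   1  
>  S0   S1  S2 
 * S1   S0  S3 
 * S2   S4  S3 
   S3   S5  S2 
   S4   S5  S5 
   S5   S4  S4 
(> = start, * = accepting)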